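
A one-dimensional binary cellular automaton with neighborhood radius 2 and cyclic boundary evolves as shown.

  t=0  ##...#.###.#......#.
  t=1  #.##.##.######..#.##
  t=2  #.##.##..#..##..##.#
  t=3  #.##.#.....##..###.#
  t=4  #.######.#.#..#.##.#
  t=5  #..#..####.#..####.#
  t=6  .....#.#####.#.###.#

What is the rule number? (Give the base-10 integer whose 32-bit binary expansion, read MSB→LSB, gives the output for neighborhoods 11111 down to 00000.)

1971054946

  nb #####: next=.  (t=1,i=10, bit31=0)
  nb ####.: next=#  (t=1,i=12, bit30=1)
  nb ###.#: next=#  (t=0,i=9, bit29=1)
  nb ###..: next=#  (t=1,i=13, bit28=1)
  nb ##.##: next=.  (t=1,i=1, bit27=0)
  nb ##.#.: next=#  (t=0,i=10, bit26=1)
  nb ##..#: next=.  (t=1,i=14, bit25=0)
  nb ##...: next=#  (t=0,i=2, bit24=1)
  nb #.###: next=.  (t=0,i=7, bit23=0)
  nb #.##.: next=#  (t=0,i=0, bit22=1)
  nb #.#.#: next=#  (t=4,i=9, bit21=1)
  nb #.#..: next=#  (t=0,i=11, bit20=1)
  nb #..##: next=#  (t=2,i=11, bit19=1)
  nb #..#.: next=.  (t=1,i=15, bit18=0)
  nb #...#: next=#  (t=0,i=3, bit17=1)
  nb #....: next=#  (t=0,i=13, bit16=1)
  nb .####: next=#  (t=1,i=9, bit15=1)
  nb .###.: next=#  (t=0,i=8, bit14=1)
  nb .##.#: next=#  (t=1,i=3, bit13=1)
  nb .##..: next=.  (t=0,i=1, bit12=0)
  nb .#.##: next=#  (t=0,i=6, bit11=1)
  nb .#.#.: next=.  (t=4,i=10, bit10=0)
  nb .#..#: next=.  (t=2,i=10, bit9=0)
  nb .#...: next=#  (t=0,i=12, bit8=1)
  nb ..###: next=.  (t=3,i=15, bit7=0)
  nb ..##.: next=#  (t=2,i=12, bit6=1)
  nb ..#.#: next=#  (t=0,i=5, bit5=1)
  nb ..#..: next=.  (t=2,i=9, bit4=0)
  nb ...##: next=.  (t=3,i=10, bit3=0)
  nb ...#.: next=.  (t=0,i=4, bit2=0)
  nb ....#: next=#  (t=0,i=16, bit1=1)
  nb .....: next=.  (t=0,i=14, bit0=0)
  bits 01110101011110111110100101100010 = 1971054946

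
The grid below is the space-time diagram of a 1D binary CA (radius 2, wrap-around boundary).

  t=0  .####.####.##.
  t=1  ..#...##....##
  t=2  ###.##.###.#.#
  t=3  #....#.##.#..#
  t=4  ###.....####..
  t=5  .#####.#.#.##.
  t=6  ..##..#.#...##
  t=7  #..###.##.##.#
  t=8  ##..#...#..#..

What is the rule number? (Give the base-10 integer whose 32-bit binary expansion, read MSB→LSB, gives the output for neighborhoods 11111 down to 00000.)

  ##### -> #   bit 31 = 1  t=5,i=3
  ####. -> .   bit 30 = 0  t=0,i=3
  ###.# -> .   bit 29 = 0  t=0,i=4
  ###.. -> #   bit 28 = 1  t=4,i=2
  ##.## -> .   bit 27 = 0  t=0,i=5
  ##.#. -> #   bit 26 = 1  t=2,i=10
  ##..# -> #   bit 25 = 1  t=0,i=13
  ##... -> #   bit 24 = 1  t=1,i=8
  #.### -> #   bit 23 = 1  t=0,i=6
  #.##. -> .   bit 22 = 0  t=0,i=11
  #.#.# -> .   bit 21 = 0  t=2,i=11
  #.#.. -> #   bit 20 = 1  t=3,i=10
  #..## -> .   bit 19 = 0  t=0,i=0
  #..#. -> #   bit 18 = 1  t=1,i=1
  #...# -> #   bit 17 = 1  t=1,i=4
  #.... -> #   bit 16 = 1  t=1,i=9
  .#### -> #   bit 15 = 1  t=0,i=2
  .###. -> #   bit 14 = 1  t=2,i=8
  .##.# -> #   bit 13 = 1  t=2,i=5
  .##.. -> #   bit 12 = 1  t=0,i=12
  .#.## -> .   bit 11 = 0  t=2,i=12
  .#.#. -> #   bit 10 = 1  t=5,i=8
  .#..# -> #   bit 9 = 1  t=3,i=11
  .#... -> .   bit 8 = 0  t=1,i=3
  ..### -> .   bit 7 = 0  t=0,i=1
  ..##. -> .   bit 6 = 0  t=1,i=6
  ..#.# -> .   bit 5 = 0  t=3,i=5
  ..#.. -> #   bit 4 = 1  t=1,i=2
  ...## -> #   bit 3 = 1  t=1,i=5
  ...#. -> .   bit 2 = 0  t=3,i=4
  ....# -> .   bit 1 = 0  t=1,i=10
  ..... -> #   bit 0 = 1  t=4,i=5
  bits 10010111100101111111011000011001 = 2543318553

2543318553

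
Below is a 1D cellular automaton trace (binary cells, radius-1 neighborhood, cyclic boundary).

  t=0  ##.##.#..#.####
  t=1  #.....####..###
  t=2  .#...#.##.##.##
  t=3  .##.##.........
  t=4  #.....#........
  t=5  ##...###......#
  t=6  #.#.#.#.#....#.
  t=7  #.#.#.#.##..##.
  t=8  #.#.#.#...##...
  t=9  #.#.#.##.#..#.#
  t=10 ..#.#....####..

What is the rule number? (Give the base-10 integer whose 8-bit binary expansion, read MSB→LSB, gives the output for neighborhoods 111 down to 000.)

150

  [7] ### => #  t=0,i=0
  [6] ##. => .  t=0,i=1
  [5] #.# => .  t=0,i=2
  [4] #.. => #  t=0,i=7
  [3] .## => .  t=0,i=3
  [2] .#. => #  t=0,i=6
  [1] ..# => #  t=0,i=8
  [0] ... => .  t=1,i=2
  bits 10010110 = 150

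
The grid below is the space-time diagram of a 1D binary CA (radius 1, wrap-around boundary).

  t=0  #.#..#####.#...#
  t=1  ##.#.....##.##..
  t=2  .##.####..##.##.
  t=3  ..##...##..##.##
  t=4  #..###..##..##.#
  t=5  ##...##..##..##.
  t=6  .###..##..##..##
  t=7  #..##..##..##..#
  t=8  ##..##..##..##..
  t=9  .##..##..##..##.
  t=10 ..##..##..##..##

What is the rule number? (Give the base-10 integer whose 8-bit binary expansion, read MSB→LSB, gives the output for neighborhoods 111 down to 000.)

113

  [7] ### => .  t=0,i=6
  [6] ##. => #  t=0,i=0
  [5] #.# => #  t=0,i=1
  [4] #.. => #  t=0,i=3
  [3] .## => .  t=0,i=5
  [2] .#. => .  t=0,i=2
  [1] ..# => .  t=0,i=4
  [0] ... => #  t=0,i=13
  bits 01110001 = 113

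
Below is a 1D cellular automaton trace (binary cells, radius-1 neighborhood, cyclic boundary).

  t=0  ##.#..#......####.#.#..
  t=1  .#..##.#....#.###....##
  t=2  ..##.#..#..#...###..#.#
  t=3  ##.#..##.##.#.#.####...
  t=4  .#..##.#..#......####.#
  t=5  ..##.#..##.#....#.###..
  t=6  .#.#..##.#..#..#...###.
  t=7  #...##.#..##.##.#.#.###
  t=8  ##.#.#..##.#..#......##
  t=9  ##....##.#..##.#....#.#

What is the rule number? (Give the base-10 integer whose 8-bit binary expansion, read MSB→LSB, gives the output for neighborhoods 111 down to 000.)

  ### -> #   bit 7 = 1  t=0,i=14
  ##. -> #   bit 6 = 1  t=0,i=1
  #.# -> .   bit 5 = 0  t=0,i=2
  #.. -> #   bit 4 = 1  t=0,i=4
  .## -> .   bit 3 = 0  t=0,i=0
  .#. -> .   bit 2 = 0  t=0,i=3
  ..# -> #   bit 1 = 1  t=0,i=5
  ... -> .   bit 0 = 0  t=0,i=8
  bits 11010010 = 210

210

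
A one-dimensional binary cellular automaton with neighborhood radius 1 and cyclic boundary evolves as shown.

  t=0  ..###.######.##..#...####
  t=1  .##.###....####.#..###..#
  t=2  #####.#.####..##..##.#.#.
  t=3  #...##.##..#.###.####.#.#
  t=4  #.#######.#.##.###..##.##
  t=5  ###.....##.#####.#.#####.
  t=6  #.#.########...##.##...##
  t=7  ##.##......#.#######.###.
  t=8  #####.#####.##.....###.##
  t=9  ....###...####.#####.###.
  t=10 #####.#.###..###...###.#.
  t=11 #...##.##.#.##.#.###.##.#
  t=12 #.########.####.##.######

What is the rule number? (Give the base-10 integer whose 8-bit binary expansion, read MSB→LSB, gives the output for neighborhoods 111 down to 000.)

107

  [7] ### => .  t=0,i=3
  [6] ##. => #  t=0,i=4
  [5] #.# => #  t=0,i=5
  [4] #.. => .  t=0,i=0
  [3] .## => #  t=0,i=2
  [2] .#. => .  t=0,i=17
  [1] ..# => #  t=0,i=1
  [0] ... => #  t=0,i=19
  bits 01101011 = 107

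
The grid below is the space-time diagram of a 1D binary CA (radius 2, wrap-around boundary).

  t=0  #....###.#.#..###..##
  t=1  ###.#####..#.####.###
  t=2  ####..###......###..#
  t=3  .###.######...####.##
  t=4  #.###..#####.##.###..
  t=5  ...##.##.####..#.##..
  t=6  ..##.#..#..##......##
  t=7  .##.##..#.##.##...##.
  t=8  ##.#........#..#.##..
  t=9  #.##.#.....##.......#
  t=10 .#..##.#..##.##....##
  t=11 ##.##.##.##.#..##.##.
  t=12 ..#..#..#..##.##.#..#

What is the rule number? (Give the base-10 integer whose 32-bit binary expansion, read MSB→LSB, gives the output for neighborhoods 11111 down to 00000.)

4246290652

  nb #####: next=#  (t=1,i=0, bit31=1)
  nb ####.: next=#  (t=1,i=1, bit30=1)
  nb ###.#: next=#  (t=0,i=7, bit29=1)
  nb ###..: next=#  (t=0,i=0, bit28=1)
  nb ##.##: next=#  (t=1,i=3, bit27=1)
  nb ##.#.: next=#  (t=0,i=8, bit26=1)
  nb ##..#: next=.  (t=0,i=17, bit25=0)
  nb ##...: next=#  (t=0,i=1, bit24=1)
  nb #.###: next=.  (t=1,i=4, bit23=0)
  nb #.##.: next=.  (t=3,i=19, bit22=0)
  nb #.#.#: next=.  (t=0,i=9, bit21=0)
  nb #.#..: next=#  (t=0,i=11, bit20=1)
  nb #..##: next=#  (t=0,i=13, bit19=1)
  nb #..#.: next=.  (t=1,i=10, bit18=0)
  nb #...#: next=.  (t=3,i=12, bit17=0)
  nb #....: next=#  (t=0,i=2, bit16=1)
  nb .####: next=.  (t=1,i=5, bit15=0)
  nb .###.: next=#  (t=0,i=6, bit14=1)
  nb .##.#: next=.  (t=3,i=20, bit13=0)
  nb .##..: next=.  (t=5,i=18, bit12=0)
  nb .#.##: next=.  (t=1,i=12, bit11=0)
  nb .#.#.: next=.  (t=0,i=10, bit10=0)
  nb .#..#: next=.  (t=0,i=12, bit9=0)
  nb .#...: next=.  (t=8,i=4, bit8=0)
  nb ..###: next=#  (t=0,i=5, bit7=1)
  nb ..##.: next=#  (t=5,i=3, bit6=1)
  nb ..#.#: next=.  (t=1,i=11, bit5=0)
  nb ..#..: next=#  (t=6,i=8, bit4=1)
  nb ...##: next=#  (t=0,i=4, bit3=1)
  nb ...#.: next=#  (t=8,i=11, bit2=1)
  nb ....#: next=.  (t=0,i=3, bit1=0)
  nb .....: next=.  (t=2,i=11, bit0=0)
  bits 11111101000110010100000011011100 = 4246290652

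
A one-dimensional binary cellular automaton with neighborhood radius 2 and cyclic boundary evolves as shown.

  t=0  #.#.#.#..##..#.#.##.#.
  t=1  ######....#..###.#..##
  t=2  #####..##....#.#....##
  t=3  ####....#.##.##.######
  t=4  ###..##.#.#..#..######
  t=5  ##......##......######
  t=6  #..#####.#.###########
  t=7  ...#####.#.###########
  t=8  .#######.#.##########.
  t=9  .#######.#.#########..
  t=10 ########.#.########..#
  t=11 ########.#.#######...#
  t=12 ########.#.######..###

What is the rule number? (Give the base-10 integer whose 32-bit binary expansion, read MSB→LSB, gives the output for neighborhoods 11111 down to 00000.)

3773011371

  nb #####: next=#  (t=1,i=0, bit31=1)
  nb ####.: next=#  (t=1,i=4, bit30=1)
  nb ###.#: next=#  (t=1,i=15, bit29=1)
  nb ###..: next=.  (t=1,i=5, bit28=0)
  nb ##.##: next=.  (t=3,i=12, bit27=0)
  nb ##.#.: next=.  (t=0,i=19, bit26=0)
  nb ##..#: next=.  (t=0,i=11, bit25=0)
  nb ##...: next=.  (t=1,i=6, bit24=0)
  nb #.###: next=#  (t=3,i=16, bit23=1)
  nb #.##.: next=#  (t=0,i=17, bit22=1)
  nb #.#.#: next=#  (t=0,i=0, bit21=1)
  nb #.#..: next=.  (t=0,i=6, bit20=0)
  nb #..##: next=.  (t=0,i=8, bit19=0)
  nb #..#.: next=.  (t=0,i=12, bit18=0)
  nb #...#: next=#  (t=7,i=1, bit17=1)
  nb #....: next=#  (t=1,i=7, bit16=1)
  nb .####: next=#  (t=1,i=21, bit15=1)
  nb .###.: next=.  (t=1,i=14, bit14=0)
  nb .##.#: next=.  (t=0,i=18, bit13=0)
  nb .##..: next=#  (t=0,i=10, bit12=1)
  nb .#.##: next=.  (t=0,i=16, bit11=0)
  nb .#.#.: next=#  (t=0,i=1, bit10=1)
  nb .#..#: next=.  (t=0,i=7, bit9=0)
  nb .#...: next=#  (t=2,i=16, bit8=1)
  nb ..###: next=#  (t=1,i=13, bit7=1)
  nb ..##.: next=.  (t=0,i=9, bit6=0)
  nb ..#.#: next=#  (t=0,i=13, bit5=1)
  nb ..#..: next=.  (t=1,i=10, bit4=0)
  nb ...##: next=#  (t=2,i=19, bit3=1)
  nb ...#.: next=.  (t=1,i=9, bit2=0)
  nb ....#: next=#  (t=1,i=8, bit1=1)
  nb .....: next=#  (t=5,i=4, bit0=1)
  bits 11100000111000111001010110101011 = 3773011371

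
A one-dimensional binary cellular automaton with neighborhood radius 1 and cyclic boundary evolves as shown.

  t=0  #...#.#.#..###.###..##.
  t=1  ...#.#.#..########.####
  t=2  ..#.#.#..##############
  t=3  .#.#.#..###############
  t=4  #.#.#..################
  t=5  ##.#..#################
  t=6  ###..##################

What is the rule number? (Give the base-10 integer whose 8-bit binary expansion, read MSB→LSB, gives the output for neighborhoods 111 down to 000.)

  [7] ### => #  t=0,i=12
  [6] ##. => #  t=0,i=13
  [5] #.# => #  t=0,i=5
  [4] #.. => .  t=0,i=1
  [3] .## => #  t=0,i=11
  [2] .#. => .  t=0,i=0
  [1] ..# => #  t=0,i=3
  [0] ... => .  t=0,i=2
  bits 11101010 = 234

234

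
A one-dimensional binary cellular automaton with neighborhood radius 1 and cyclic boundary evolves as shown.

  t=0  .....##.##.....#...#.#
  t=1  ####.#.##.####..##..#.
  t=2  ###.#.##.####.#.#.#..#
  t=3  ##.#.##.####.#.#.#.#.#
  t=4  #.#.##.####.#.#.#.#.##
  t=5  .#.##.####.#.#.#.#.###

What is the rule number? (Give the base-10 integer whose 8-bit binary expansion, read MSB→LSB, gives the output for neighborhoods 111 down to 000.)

  ### -> #   bit 7 = 1  t=1,i=1
  ##. -> .   bit 6 = 0  t=0,i=6
  #.# -> #   bit 5 = 1  t=0,i=7
  #.. -> #   bit 4 = 1  t=0,i=0
  .## -> #   bit 3 = 1  t=0,i=5
  .#. -> .   bit 2 = 0  t=0,i=15
  ..# -> .   bit 1 = 0  t=0,i=4
  ... -> #   bit 0 = 1  t=0,i=1
  bits 10111001 = 185

185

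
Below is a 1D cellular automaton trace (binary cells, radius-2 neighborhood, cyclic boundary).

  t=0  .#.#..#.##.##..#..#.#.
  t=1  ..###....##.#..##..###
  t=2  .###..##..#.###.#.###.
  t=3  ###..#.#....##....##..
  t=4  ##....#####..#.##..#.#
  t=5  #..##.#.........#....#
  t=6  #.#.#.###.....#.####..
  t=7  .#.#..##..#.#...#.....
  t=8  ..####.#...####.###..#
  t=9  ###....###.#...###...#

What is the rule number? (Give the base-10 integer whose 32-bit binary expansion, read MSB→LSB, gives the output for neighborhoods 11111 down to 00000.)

144406418

  #####|.  b31=0 t=4,i=8
  ####.|.  b30=0 t=4,i=9
  ###.#|.  b29=0 t=2,i=14
  ###..|.  b28=0 t=1,i=4
  ##.##|#  b27=1 t=0,i=10
  ##.#.|.  b26=0 t=1,i=11
  ##..#|.  b25=0 t=0,i=13
  ##...|.  b24=0 t=1,i=5
  #.###|#  b23=1 t=2,i=12
  #.##.|.  b22=0 t=0,i=8
  #.#.#|.  b21=0 t=2,i=16
  #.#..|#  b20=1 t=0,i=3
  #..##|#  b19=1 t=1,i=1
  #..#.|.  b18=0 t=0,i=0
  #...#|#  b17=1 t=7,i=14
  #....|#  b16=1 t=1,i=6
  .####|.  b15=0 t=4,i=7
  .###.|#  b14=1 t=1,i=3
  .##.#|#  b13=1 t=0,i=9
  .##..|#  b12=1 t=0,i=12
  .#.##|.  b11=0 t=0,i=7
  .#.#.|#  b10=1 t=0,i=2
  .#..#|#  b9=1 t=0,i=4
  .#...|#  b8=1 t=3,i=8
  ..###|#  b7=1 t=1,i=2
  ..##.|.  b6=0 t=1,i=9
  ..#.#|.  b5=0 t=0,i=1
  ..#..|#  b4=1 t=0,i=15
  ...##|.  b3=0 t=1,i=8
  ...#.|.  b2=0 t=5,i=15
  ....#|#  b1=1 t=1,i=7
  .....|.  b0=0 t=5,i=9
  bits 00001000100110110111011110010010 = 144406418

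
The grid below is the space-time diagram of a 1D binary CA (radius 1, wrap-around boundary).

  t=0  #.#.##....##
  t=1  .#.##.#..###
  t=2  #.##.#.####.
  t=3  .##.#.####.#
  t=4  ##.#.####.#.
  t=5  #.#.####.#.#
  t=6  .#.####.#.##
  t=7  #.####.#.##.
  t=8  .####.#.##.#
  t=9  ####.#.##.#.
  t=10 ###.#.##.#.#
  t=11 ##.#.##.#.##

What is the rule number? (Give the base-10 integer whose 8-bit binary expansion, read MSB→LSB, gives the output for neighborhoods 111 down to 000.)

186

  nb ###: next=#  (t=0,i=11, bit7=1)
  nb ##.: next=.  (t=0,i=0, bit6=0)
  nb #.#: next=#  (t=0,i=1, bit5=1)
  nb #..: next=#  (t=0,i=6, bit4=1)
  nb .##: next=#  (t=0,i=4, bit3=1)
  nb .#.: next=.  (t=0,i=2, bit2=0)
  nb ..#: next=#  (t=0,i=9, bit1=1)
  nb ...: next=.  (t=0,i=7, bit0=0)
  bits 10111010 = 186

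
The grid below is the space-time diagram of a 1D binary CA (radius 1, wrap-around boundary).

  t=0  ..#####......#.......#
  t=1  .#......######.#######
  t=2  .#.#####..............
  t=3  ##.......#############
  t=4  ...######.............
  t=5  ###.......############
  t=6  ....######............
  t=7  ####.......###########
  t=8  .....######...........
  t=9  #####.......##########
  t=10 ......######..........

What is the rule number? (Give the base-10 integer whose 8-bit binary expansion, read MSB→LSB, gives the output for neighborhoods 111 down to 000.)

7

  ### -> .   bit 7 = 0  t=0,i=3
  ##. -> .   bit 6 = 0  t=0,i=6
  #.# -> .   bit 5 = 0  t=1,i=0
  #.. -> .   bit 4 = 0  t=0,i=0
  .## -> .   bit 3 = 0  t=0,i=2
  .#. -> #   bit 2 = 1  t=0,i=13
  ..# -> #   bit 1 = 1  t=0,i=1
  ... -> #   bit 0 = 1  t=0,i=8
  bits 00000111 = 7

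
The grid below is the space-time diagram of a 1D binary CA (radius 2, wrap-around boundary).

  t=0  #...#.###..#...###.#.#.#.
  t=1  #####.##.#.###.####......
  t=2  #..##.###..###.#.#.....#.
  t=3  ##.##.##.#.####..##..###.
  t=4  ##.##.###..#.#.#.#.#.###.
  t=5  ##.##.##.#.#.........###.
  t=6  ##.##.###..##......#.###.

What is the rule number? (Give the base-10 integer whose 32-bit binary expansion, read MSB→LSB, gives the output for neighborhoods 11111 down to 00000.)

  #####|.  b31=0 t=1,i=2
  ####.|#  b30=1 t=1,i=3
  ###.#|#  b29=1 t=0,i=17
  ###..|.  b28=0 t=0,i=8
  ##.##|.  b27=0 t=1,i=5
  ##.#.|#  b26=1 t=0,i=18
  ##..#|#  b25=1 t=0,i=9
  ##...|.  b24=0 t=1,i=19
  #.###|#  b23=1 t=0,i=6
  #.##.|#  b22=1 t=1,i=6
  #.#.#|.  b21=0 t=0,i=19
  #.#..|#  b20=1 t=0,i=0
  #..##|.  b19=0 t=2,i=2
  #..#.|.  b18=0 t=0,i=10
  #...#|#  b17=1 t=0,i=2
  #....|.  b16=0 t=1,i=20
  .####|.  b15=0 t=1,i=1
  .###.|#  b14=1 t=0,i=7
  .##.#|#  b13=1 t=1,i=7
  .##..|.  b12=0 t=3,i=18
  .#.##|.  b11=0 t=0,i=5
  .#.#.|.  b10=0 t=0,i=20
  .#..#|#  b9=1 t=2,i=1
  .#...|#  b8=1 t=0,i=1
  ..###|#  b7=1 t=0,i=15
  ..##.|#  b6=1 t=2,i=3
  ..#.#|#  b5=1 t=0,i=4
  ..#..|#  b4=1 t=0,i=11
  ...##|.  b3=0 t=0,i=14
  ...#.|#  b2=1 t=0,i=3
  ....#|#  b1=1 t=1,i=23
  .....|.  b0=0 t=1,i=21
  bits 01100110110100100110001111110110 = 1725064182

1725064182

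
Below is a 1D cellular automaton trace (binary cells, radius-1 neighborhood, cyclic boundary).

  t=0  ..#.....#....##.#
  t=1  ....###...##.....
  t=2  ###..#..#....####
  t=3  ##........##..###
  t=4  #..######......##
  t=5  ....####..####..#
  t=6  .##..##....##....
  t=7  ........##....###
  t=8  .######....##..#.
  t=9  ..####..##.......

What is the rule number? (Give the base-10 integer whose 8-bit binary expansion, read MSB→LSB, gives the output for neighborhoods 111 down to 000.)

  nb ###: next=#  (t=1,i=5, bit7=1)
  nb ##.: next=.  (t=0,i=14, bit6=0)
  nb #.#: next=.  (t=0,i=15, bit5=0)
  nb #..: next=.  (t=0,i=0, bit4=0)
  nb .##: next=.  (t=0,i=13, bit3=0)
  nb .#.: next=.  (t=0,i=2, bit2=0)
  nb ..#: next=.  (t=0,i=1, bit1=0)
  nb ...: next=#  (t=0,i=4, bit0=1)
  bits 10000001 = 129

129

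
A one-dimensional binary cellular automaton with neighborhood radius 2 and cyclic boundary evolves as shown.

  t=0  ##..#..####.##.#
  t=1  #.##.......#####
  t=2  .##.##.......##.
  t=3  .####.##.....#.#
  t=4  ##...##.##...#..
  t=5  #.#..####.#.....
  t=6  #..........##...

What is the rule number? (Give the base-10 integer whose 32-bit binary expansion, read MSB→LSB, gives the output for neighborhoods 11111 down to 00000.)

  ##### -> #   bit 31 = 1  t=1,i=13
  ####. -> .   bit 30 = 0  t=0,i=9
  ###.# -> .   bit 29 = 0  t=0,i=10
  ###.. -> .   bit 28 = 0  t=0,i=1
  ##.## -> #   bit 27 = 1  t=0,i=11
  ##.#. -> .   bit 26 = 0  t=5,i=9
  ##..# -> #   bit 25 = 1  t=0,i=2
  ##... -> #   bit 24 = 1  t=1,i=4
  #.### -> #   bit 23 = 1  t=0,i=15
  #.##. -> #   bit 22 = 1  t=0,i=12
  #.#.# -> .   bit 21 = 0  t=3,i=15
  #.#.. -> .   bit 20 = 0  t=5,i=2
  #..## -> .   bit 19 = 0  t=0,i=6
  #..#. -> #   bit 18 = 1  t=0,i=3
  #...# -> .   bit 17 = 0  t=4,i=3
  #.... -> #   bit 16 = 1  t=1,i=5
  .#### -> .   bit 15 = 0  t=0,i=8
  .###. -> #   bit 14 = 1  t=0,i=0
  .##.# -> #   bit 13 = 1  t=0,i=13
  .##.. -> .   bit 12 = 0  t=1,i=3
  .#.## -> #   bit 11 = 1  t=3,i=0
  .#.#. -> .   bit 10 = 0  t=3,i=14
  .#..# -> .   bit 9 = 0  t=0,i=5
  .#... -> #   bit 8 = 1  t=5,i=11
  ..### -> .   bit 7 = 0  t=0,i=7
  ..##. -> #   bit 6 = 1  t=2,i=1
  ..#.# -> #   bit 5 = 1  t=3,i=13
  ..#.. -> .   bit 4 = 0  t=0,i=4
  ...## -> .   bit 3 = 0  t=1,i=10
  ...#. -> .   bit 2 = 0  t=3,i=12
  ....# -> .   bit 1 = 0  t=1,i=9
  ..... -> .   bit 0 = 0  t=1,i=6
  bits 10001011110001010110100101100000 = 2344970592

2344970592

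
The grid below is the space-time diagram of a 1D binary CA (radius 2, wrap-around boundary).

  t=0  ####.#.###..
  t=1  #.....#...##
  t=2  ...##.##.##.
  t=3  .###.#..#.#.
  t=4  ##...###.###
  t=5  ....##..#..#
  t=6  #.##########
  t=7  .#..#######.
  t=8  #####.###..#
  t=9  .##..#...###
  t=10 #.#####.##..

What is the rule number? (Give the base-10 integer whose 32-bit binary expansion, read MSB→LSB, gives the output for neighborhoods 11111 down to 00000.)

  nb #####: next=#  (t=4,i=11, bit31=1)
  nb ####.: next=.  (t=0,i=2, bit30=0)
  nb ###.#: next=.  (t=0,i=3, bit29=0)
  nb ###..: next=.  (t=0,i=9, bit28=0)
  nb ##.##: next=#  (t=2,i=5, bit27=1)
  nb ##.#.: next=.  (t=0,i=4, bit26=0)
  nb ##..#: next=#  (t=0,i=10, bit25=1)
  nb ##...: next=.  (t=1,i=1, bit24=0)
  nb #.###: next=.  (t=0,i=7, bit23=0)
  nb #.##.: next=.  (t=2,i=6, bit22=0)
  nb #.#.#: next=.  (t=0,i=5, bit21=0)
  nb #.#..: next=#  (t=3,i=5, bit20=1)
  nb #..##: next=#  (t=0,i=11, bit19=1)
  nb #..#.: next=#  (t=3,i=7, bit18=1)
  nb #...#: next=.  (t=1,i=8, bit17=0)
  nb #....: next=.  (t=1,i=2, bit16=0)
  nb .####: next=.  (t=0,i=1, bit15=0)
  nb .###.: next=.  (t=0,i=8, bit14=0)
  nb .##.#: next=.  (t=2,i=4, bit13=0)
  nb .##..: next=#  (t=2,i=10, bit12=1)
  nb .#.##: next=#  (t=0,i=6, bit11=1)
  nb .#.#.: next=#  (t=3,i=9, bit10=1)
  nb .#..#: next=#  (t=3,i=6, bit9=1)
  nb .#...: next=#  (t=1,i=7, bit8=1)
  nb ..###: next=#  (t=0,i=0, bit7=1)
  nb ..##.: next=#  (t=2,i=3, bit6=1)
  nb ..#.#: next=.  (t=3,i=8, bit5=0)
  nb ..#..: next=#  (t=1,i=6, bit4=1)
  nb ...##: next=#  (t=1,i=9, bit3=1)
  nb ...#.: next=.  (t=1,i=5, bit2=0)
  nb ....#: next=#  (t=1,i=4, bit1=1)
  nb .....: next=#  (t=1,i=3, bit0=1)
  bits 10001010000111000001111111011011 = 2317098971

2317098971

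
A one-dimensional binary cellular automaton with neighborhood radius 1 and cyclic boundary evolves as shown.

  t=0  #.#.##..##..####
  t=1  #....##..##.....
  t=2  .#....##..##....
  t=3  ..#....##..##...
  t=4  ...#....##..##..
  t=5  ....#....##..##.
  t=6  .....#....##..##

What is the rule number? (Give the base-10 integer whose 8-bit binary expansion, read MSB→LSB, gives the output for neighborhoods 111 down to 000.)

80

  nb ###: next=.  (t=0,i=13, bit7=0)
  nb ##.: next=#  (t=0,i=0, bit6=1)
  nb #.#: next=.  (t=0,i=1, bit5=0)
  nb #..: next=#  (t=0,i=6, bit4=1)
  nb .##: next=.  (t=0,i=4, bit3=0)
  nb .#.: next=.  (t=0,i=2, bit2=0)
  nb ..#: next=.  (t=0,i=7, bit1=0)
  nb ...: next=.  (t=1,i=2, bit0=0)
  bits 01010000 = 80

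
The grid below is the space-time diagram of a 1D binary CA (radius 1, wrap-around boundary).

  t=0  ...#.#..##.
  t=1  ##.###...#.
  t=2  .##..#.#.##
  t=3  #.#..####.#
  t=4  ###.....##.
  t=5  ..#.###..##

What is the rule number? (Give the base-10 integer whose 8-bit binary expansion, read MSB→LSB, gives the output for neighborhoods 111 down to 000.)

101

  [7] ### => .  t=1,i=4
  [6] ##. => #  t=0,i=9
  [5] #.# => #  t=0,i=4
  [4] #.. => .  t=0,i=6
  [3] .## => .  t=0,i=8
  [2] .#. => #  t=0,i=3
  [1] ..# => .  t=0,i=2
  [0] ... => #  t=0,i=0
  bits 01100101 = 101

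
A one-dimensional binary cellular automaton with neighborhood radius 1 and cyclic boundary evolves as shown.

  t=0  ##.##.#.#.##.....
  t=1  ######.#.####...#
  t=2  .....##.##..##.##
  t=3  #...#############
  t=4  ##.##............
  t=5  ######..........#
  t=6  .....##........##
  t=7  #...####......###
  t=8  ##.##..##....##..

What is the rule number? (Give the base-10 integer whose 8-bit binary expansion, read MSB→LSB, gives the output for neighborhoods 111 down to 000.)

  ###|.  b7=0 t=1,i=0
  ##.|#  b6=1 t=0,i=1
  #.#|#  b5=1 t=0,i=2
  #..|#  b4=1 t=0,i=12
  .##|#  b3=1 t=0,i=0
  .#.|.  b2=0 t=0,i=6
  ..#|#  b1=1 t=0,i=16
  ...|.  b0=0 t=0,i=13
  bits 01111010 = 122

122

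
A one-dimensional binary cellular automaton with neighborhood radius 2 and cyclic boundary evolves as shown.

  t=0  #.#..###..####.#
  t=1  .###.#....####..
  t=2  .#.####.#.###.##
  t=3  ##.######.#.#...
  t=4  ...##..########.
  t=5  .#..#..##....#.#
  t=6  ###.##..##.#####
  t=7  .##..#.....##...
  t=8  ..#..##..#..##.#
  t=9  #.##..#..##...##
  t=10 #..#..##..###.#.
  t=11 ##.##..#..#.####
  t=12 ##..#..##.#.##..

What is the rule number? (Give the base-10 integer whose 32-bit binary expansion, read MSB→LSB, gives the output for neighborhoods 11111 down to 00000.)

  nb #####: next=.  (t=3,i=5, bit31=0)
  nb ####.: next=#  (t=0,i=12, bit30=1)
  nb ###.#: next=#  (t=0,i=13, bit29=1)
  nb ###..: next=.  (t=0,i=7, bit28=0)
  nb ##.##: next=.  (t=0,i=14, bit27=0)
  nb ##.#.: next=#  (t=0,i=1, bit26=1)
  nb ##..#: next=.  (t=0,i=8, bit25=0)
  nb ##...: next=#  (t=1,i=14, bit24=1)
  nb #.###: next=#  (t=2,i=3, bit23=1)
  nb #.##.: next=.  (t=0,i=15, bit22=0)
  nb #.#.#: next=#  (t=2,i=1, bit21=1)
  nb #.#..: next=#  (t=0,i=2, bit20=1)
  nb #..##: next=.  (t=0,i=4, bit19=0)
  nb #..#.: next=.  (t=5,i=3, bit18=0)
  nb #...#: next=#  (t=1,i=15, bit17=1)
  nb #....: next=.  (t=1,i=7, bit16=0)
  nb .####: next=#  (t=0,i=11, bit15=1)
  nb .###.: next=.  (t=0,i=6, bit14=0)
  nb .##.#: next=.  (t=0,i=0, bit13=0)
  nb .##..: next=#  (t=4,i=4, bit12=1)
  nb .#.##: next=.  (t=2,i=2, bit11=0)
  nb .#.#.: next=#  (t=3,i=11, bit10=1)
  nb .#..#: next=#  (t=0,i=3, bit9=1)
  nb .#...: next=#  (t=1,i=6, bit8=1)
  nb ..###: next=#  (t=0,i=5, bit7=1)
  nb ..##.: next=.  (t=3,i=0, bit6=0)
  nb ..#.#: next=#  (t=5,i=13, bit5=1)
  nb ..#..: next=#  (t=5,i=4, bit4=1)
  nb ...##: next=.  (t=1,i=0, bit3=0)
  nb ...#.: next=#  (t=5,i=12, bit2=1)
  nb ....#: next=#  (t=1,i=8, bit1=1)
  nb .....: next=.  (t=7,i=8, bit0=0)
  bits 01100101101100101001011110110110 = 1706203062

1706203062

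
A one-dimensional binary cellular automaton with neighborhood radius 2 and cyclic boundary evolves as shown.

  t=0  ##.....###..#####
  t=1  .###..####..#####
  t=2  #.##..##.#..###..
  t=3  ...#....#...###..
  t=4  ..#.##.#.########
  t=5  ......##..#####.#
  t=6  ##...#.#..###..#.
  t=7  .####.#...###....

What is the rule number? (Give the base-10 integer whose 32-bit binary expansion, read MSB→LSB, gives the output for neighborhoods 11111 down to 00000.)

2636371340

  nb #####: next=#  (t=0,i=14, bit31=1)
  nb ####.: next=.  (t=0,i=0, bit30=0)
  nb ###.#: next=.  (t=1,i=16, bit29=0)
  nb ###..: next=#  (t=0,i=1, bit28=1)
  nb ##.##: next=#  (t=1,i=0, bit27=1)
  nb ##.#.: next=#  (t=2,i=8, bit26=1)
  nb ##..#: next=.  (t=0,i=10, bit25=0)
  nb ##...: next=#  (t=0,i=2, bit24=1)
  nb #.###: next=.  (t=1,i=1, bit23=0)
  nb #.##.: next=.  (t=2,i=2, bit22=0)
  nb #.#.#: next=#  (t=4,i=7, bit21=1)
  nb #.#..: next=.  (t=2,i=9, bit20=0)
  nb #..##: next=.  (t=0,i=11, bit19=0)
  nb #..#.: next=.  (t=2,i=16, bit18=0)
  nb #...#: next=#  (t=3,i=10, bit17=1)
  nb #....: next=#  (t=0,i=3, bit16=1)
  nb .####: next=#  (t=0,i=13, bit15=1)
  nb .###.: next=#  (t=0,i=8, bit14=1)
  nb .##.#: next=.  (t=2,i=7, bit13=0)
  nb .##..: next=#  (t=2,i=3, bit12=1)
  nb .#.##: next=.  (t=2,i=1, bit11=0)
  nb .#.#.: next=#  (t=6,i=6, bit10=1)
  nb .#..#: next=.  (t=2,i=10, bit9=0)
  nb .#...: next=#  (t=3,i=4, bit8=1)
  nb ..###: next=#  (t=0,i=7, bit7=1)
  nb ..##.: next=.  (t=2,i=6, bit6=0)
  nb ..#.#: next=.  (t=2,i=0, bit5=0)
  nb ..#..: next=.  (t=3,i=3, bit4=0)
  nb ...##: next=#  (t=0,i=6, bit3=1)
  nb ...#.: next=#  (t=3,i=2, bit2=1)
  nb ....#: next=.  (t=0,i=5, bit1=0)
  nb .....: next=.  (t=0,i=4, bit0=0)
  bits 10011101001000111101010110001100 = 2636371340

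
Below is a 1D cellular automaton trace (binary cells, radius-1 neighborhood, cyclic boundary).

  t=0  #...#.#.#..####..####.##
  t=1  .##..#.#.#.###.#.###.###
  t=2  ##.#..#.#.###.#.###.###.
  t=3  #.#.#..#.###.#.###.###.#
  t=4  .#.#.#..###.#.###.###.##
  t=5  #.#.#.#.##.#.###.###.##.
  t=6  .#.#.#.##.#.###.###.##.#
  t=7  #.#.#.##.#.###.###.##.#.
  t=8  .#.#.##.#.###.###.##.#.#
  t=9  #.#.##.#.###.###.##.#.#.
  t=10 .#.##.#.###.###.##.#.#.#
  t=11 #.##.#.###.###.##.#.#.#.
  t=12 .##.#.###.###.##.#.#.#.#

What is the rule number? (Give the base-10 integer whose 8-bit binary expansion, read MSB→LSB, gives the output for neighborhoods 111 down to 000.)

  nb ###: next=#  (t=0,i=12, bit7=1)
  nb ##.: next=.  (t=0,i=0, bit6=0)
  nb #.#: next=#  (t=0,i=5, bit5=1)
  nb #..: next=#  (t=0,i=1, bit4=1)
  nb .##: next=#  (t=0,i=11, bit3=1)
  nb .#.: next=.  (t=0,i=4, bit2=0)
  nb ..#: next=.  (t=0,i=3, bit1=0)
  nb ...: next=#  (t=0,i=2, bit0=1)
  bits 10111001 = 185

185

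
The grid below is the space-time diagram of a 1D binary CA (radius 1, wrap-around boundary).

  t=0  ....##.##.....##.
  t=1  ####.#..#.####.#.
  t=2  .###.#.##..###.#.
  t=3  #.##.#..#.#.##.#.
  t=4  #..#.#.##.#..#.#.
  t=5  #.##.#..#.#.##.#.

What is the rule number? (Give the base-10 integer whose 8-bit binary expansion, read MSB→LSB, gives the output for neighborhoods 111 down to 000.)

199

  nb ###: next=#  (t=1,i=1, bit7=1)
  nb ##.: next=#  (t=0,i=5, bit6=1)
  nb #.#: next=.  (t=0,i=6, bit5=0)
  nb #..: next=.  (t=0,i=9, bit4=0)
  nb .##: next=.  (t=0,i=4, bit3=0)
  nb .#.: next=#  (t=1,i=5, bit2=1)
  nb ..#: next=#  (t=0,i=3, bit1=1)
  nb ...: next=#  (t=0,i=0, bit0=1)
  bits 11000111 = 199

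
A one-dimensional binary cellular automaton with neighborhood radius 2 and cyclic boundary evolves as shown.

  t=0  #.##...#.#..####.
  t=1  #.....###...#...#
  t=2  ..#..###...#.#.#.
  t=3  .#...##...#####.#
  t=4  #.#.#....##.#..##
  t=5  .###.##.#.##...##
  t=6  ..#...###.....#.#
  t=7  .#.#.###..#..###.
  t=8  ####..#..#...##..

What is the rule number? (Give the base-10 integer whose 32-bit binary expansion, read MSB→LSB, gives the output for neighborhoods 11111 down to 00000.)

  ##### -> #   bit 31 = 1  t=3,i=12
  ####. -> .   bit 30 = 0  t=0,i=14
  ###.# -> .   bit 29 = 0  t=0,i=15
  ###.. -> .   bit 28 = 0  t=1,i=8
  ##.## -> .   bit 27 = 0  t=5,i=0
  ##.#. -> #   bit 26 = 1  t=0,i=16
  ##..# -> .   bit 25 = 0  t=7,i=8
  ##... -> .   bit 24 = 0  t=0,i=4
  #.### -> .   bit 23 = 0  t=5,i=1
  #.##. -> .   bit 22 = 0  t=0,i=2
  #.#.# -> #   bit 21 = 1  t=0,i=0
  #.#.. -> .   bit 20 = 0  t=0,i=9
  #..## -> .   bit 19 = 0  t=0,i=11
  #..#. -> #   bit 18 = 1  t=6,i=1
  #...# -> .   bit 17 = 0  t=0,i=5
  #.... -> #   bit 16 = 1  t=1,i=2
  .#### -> .   bit 15 = 0  t=0,i=13
  .###. -> #   bit 14 = 1  t=1,i=7
  .##.# -> #   bit 13 = 1  t=4,i=10
  .##.. -> .   bit 12 = 0  t=0,i=3
  .#.## -> .   bit 11 = 0  t=0,i=1
  .#.#. -> #   bit 10 = 1  t=0,i=8
  .#..# -> .   bit 9 = 0  t=0,i=10
  .#... -> #   bit 8 = 1  t=1,i=13
  ..### -> #   bit 7 = 1  t=0,i=12
  ..##. -> .   bit 6 = 0  t=1,i=16
  ..#.# -> #   bit 5 = 1  t=0,i=7
  ..#.. -> .   bit 4 = 0  t=1,i=12
  ...## -> #   bit 3 = 1  t=1,i=5
  ...#. -> #   bit 2 = 1  t=0,i=6
  ....# -> .   bit 1 = 0  t=1,i=4
  ..... -> .   bit 0 = 0  t=1,i=3
  bits 10000100001001010110010110101100 = 2217043372

2217043372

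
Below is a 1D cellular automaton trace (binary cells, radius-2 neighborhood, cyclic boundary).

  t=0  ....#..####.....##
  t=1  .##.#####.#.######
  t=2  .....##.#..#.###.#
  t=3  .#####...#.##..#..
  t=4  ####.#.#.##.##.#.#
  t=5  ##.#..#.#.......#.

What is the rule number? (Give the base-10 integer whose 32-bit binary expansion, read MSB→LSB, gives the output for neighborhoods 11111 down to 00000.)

2987106043

  nb #####: next=#  (t=1,i=6, bit31=1)
  nb ####.: next=.  (t=0,i=9, bit30=0)
  nb ###.#: next=#  (t=1,i=8, bit29=1)
  nb ###..: next=#  (t=0,i=10, bit28=1)
  nb ##.##: next=.  (t=1,i=0, bit27=0)
  nb ##.#.: next=.  (t=1,i=9, bit26=0)
  nb ##..#: next=#  (t=3,i=13, bit25=1)
  nb ##...: next=.  (t=0,i=0, bit24=0)
  nb #.###: next=.  (t=1,i=4, bit23=0)
  nb #.##.: next=.  (t=1,i=1, bit22=0)
  nb #.#.#: next=.  (t=1,i=10, bit21=0)
  nb #.#..: next=.  (t=2,i=8, bit20=0)
  nb #..##: next=#  (t=0,i=6, bit19=1)
  nb #..#.: next=.  (t=2,i=10, bit18=0)
  nb #...#: next=#  (t=3,i=7, bit17=1)
  nb #....: next=#  (t=0,i=1, bit16=1)
  nb .####: next=#  (t=0,i=8, bit15=1)
  nb .###.: next=.  (t=2,i=14, bit14=0)
  nb .##.#: next=.  (t=1,i=2, bit13=0)
  nb .##..: next=#  (t=0,i=17, bit12=1)
  nb .#.##: next=#  (t=1,i=11, bit11=1)
  nb .#.#.: next=#  (t=4,i=6, bit10=1)
  nb .#..#: next=#  (t=0,i=5, bit9=1)
  nb .#...: next=.  (t=2,i=0, bit8=0)
  nb ..###: next=#  (t=0,i=7, bit7=1)
  nb ..##.: next=#  (t=0,i=16, bit6=1)
  nb ..#.#: next=#  (t=2,i=11, bit5=1)
  nb ..#..: next=#  (t=0,i=4, bit4=1)
  nb ...##: next=#  (t=0,i=15, bit3=1)
  nb ...#.: next=.  (t=0,i=3, bit2=0)
  nb ....#: next=#  (t=0,i=2, bit1=1)
  nb .....: next=#  (t=0,i=13, bit0=1)
  bits 10110010000010111001111011111011 = 2987106043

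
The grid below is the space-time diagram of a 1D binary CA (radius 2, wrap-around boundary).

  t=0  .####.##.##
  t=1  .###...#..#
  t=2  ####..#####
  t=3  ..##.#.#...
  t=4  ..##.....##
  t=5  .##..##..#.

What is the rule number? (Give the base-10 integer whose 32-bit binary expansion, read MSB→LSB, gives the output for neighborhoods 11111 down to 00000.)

  [31] ##### => .  t=2,i=0
  [30] ####. => #  t=0,i=3
  [29] ###.# => .  t=0,i=4
  [28] ###.. => #  t=1,i=3
  [27] ##.## => .  t=0,i=0
  [26] ##.#. => .  t=3,i=4
  [25] ##..# => .  t=2,i=4
  [24] ##... => .  t=1,i=4
  [23] #.### => #  t=0,i=1
  [22] #.##. => .  t=0,i=6
  [21] #.#.# => .  t=3,i=5
  [20] #.#.. => .  t=3,i=7
  [19] #..## => #  t=2,i=5
  [18] #..#. => #  t=1,i=9
  [17] #...# => .  t=1,i=5
  [16] #.... => #  t=3,i=9
  [15] .#### => #  t=0,i=2
  [14] .###. => #  t=1,i=2
  [13] .##.# => #  t=0,i=7
  [12] .##.. => .  t=4,i=3
  [11] .#.## => #  t=1,i=0
  [10] .#.#. => .  t=3,i=6
  [9] .#..# => #  t=1,i=8
  [8] .#... => .  t=3,i=8
  [7] ..### => .  t=2,i=6
  [6] ..##. => #  t=3,i=2
  [5] ..#.# => #  t=1,i=10
  [4] ..#.. => #  t=1,i=7
  [3] ...## => .  t=3,i=1
  [2] ...#. => #  t=1,i=6
  [1] ....# => .  t=3,i=0
  [0] ..... => #  t=3,i=10
  bits 01010000100011011110101001110101 = 1351477877

1351477877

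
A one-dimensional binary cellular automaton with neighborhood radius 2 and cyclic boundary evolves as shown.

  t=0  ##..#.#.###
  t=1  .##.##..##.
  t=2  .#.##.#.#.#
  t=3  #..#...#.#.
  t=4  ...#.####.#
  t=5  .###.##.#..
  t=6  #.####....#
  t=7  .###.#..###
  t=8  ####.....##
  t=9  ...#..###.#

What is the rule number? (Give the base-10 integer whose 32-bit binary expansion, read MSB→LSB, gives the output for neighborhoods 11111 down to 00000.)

  ##### -> .   bit 31 = 0  t=0,i=10
  ####. -> .   bit 30 = 0  t=0,i=0
  ###.# -> #   bit 29 = 1  t=4,i=8
  ###.. -> #   bit 28 = 1  t=0,i=1
  ##.## -> #   bit 27 = 1  t=1,i=3
  ##.#. -> .   bit 26 = 0  t=2,i=5
  ##..# -> #   bit 25 = 1  t=0,i=2
  ##... -> .   bit 24 = 0  t=6,i=6
  #.### -> #   bit 23 = 1  t=0,i=8
  #.##. -> #   bit 22 = 1  t=1,i=4
  #.#.# -> .   bit 21 = 0  t=0,i=6
  #.#.. -> .   bit 20 = 0  t=3,i=0
  #..## -> .   bit 19 = 0  t=1,i=0
  #..#. -> .   bit 18 = 0  t=0,i=3
  #...# -> #   bit 17 = 1  t=3,i=5
  #.... -> .   bit 16 = 0  t=6,i=7
  .#### -> #   bit 15 = 1  t=0,i=9
  .###. -> #   bit 14 = 1  t=5,i=2
  .##.# -> .   bit 13 = 0  t=1,i=2
  .##.. -> .   bit 12 = 0  t=1,i=5
  .#.## -> .   bit 11 = 0  t=0,i=7
  .#.#. -> #   bit 10 = 1  t=0,i=5
  .#..# -> .   bit 9 = 0  t=3,i=1
  .#... -> .   bit 8 = 0  t=3,i=4
  ..### -> .   bit 7 = 0  t=5,i=1
  ..##. -> #   bit 6 = 1  t=1,i=1
  ..#.# -> #   bit 5 = 1  t=0,i=4
  ..#.. -> #   bit 4 = 1  t=3,i=3
  ...## -> #   bit 3 = 1  t=5,i=0
  ...#. -> #   bit 2 = 1  t=3,i=6
  ....# -> #   bit 1 = 1  t=6,i=8
  ..... -> #   bit 0 = 1  t=8,i=6
  bits 00111010110000101100010001111111 = 985842815

985842815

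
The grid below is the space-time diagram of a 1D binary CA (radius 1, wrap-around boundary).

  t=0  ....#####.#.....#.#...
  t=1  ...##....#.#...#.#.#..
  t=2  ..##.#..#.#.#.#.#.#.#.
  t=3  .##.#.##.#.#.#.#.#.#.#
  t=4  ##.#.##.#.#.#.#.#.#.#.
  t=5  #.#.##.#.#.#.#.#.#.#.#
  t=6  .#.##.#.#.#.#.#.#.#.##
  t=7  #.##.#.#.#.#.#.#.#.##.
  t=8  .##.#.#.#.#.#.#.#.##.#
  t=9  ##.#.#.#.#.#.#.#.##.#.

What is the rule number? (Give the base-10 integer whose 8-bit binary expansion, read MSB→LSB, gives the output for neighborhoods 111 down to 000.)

  [7] ### => .  t=0,i=5
  [6] ##. => .  t=0,i=8
  [5] #.# => #  t=0,i=9
  [4] #.. => #  t=0,i=11
  [3] .## => #  t=0,i=4
  [2] .#. => .  t=0,i=10
  [1] ..# => #  t=0,i=3
  [0] ... => .  t=0,i=0
  bits 00111010 = 58

58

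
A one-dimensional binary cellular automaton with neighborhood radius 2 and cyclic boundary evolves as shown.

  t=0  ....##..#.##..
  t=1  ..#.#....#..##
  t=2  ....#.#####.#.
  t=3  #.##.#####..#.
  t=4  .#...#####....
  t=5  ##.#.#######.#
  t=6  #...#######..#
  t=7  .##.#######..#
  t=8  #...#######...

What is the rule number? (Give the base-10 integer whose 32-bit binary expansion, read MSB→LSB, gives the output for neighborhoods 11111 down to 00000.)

  #####|#  b31=1 t=2,i=8
  ####.|#  b30=1 t=2,i=9
  ###.#|.  b29=0 t=2,i=10
  ###..|#  b28=1 t=3,i=9
  ##.##|.  b27=0 t=3,i=4
  ##.#.|.  b26=0 t=2,i=11
  ##..#|.  b25=0 t=0,i=6
  ##...|#  b24=1 t=0,i=12
  #.###|#  b23=1 t=2,i=6
  #.##.|.  b22=0 t=0,i=10
  #.#.#|.  b21=0 t=3,i=0
  #.#..|#  b20=1 t=1,i=4
  #..##|.  b19=0 t=1,i=11
  #..#.|.  b18=0 t=0,i=7
  #...#|#  b17=1 t=4,i=3
  #....|#  b16=1 t=0,i=13
  .####|#  b15=1 t=2,i=7
  .###.|#  b14=1 t=5,i=0
  .##.#|.  b13=0 t=3,i=3
  .##..|.  b12=0 t=0,i=5
  .#.##|#  b11=1 t=0,i=9
  .#.#.|.  b10=0 t=1,i=3
  .#..#|#  b9=1 t=1,i=10
  .#...|.  b8=0 t=1,i=5
  ..###|#  b7=1 t=4,i=5
  ..##.|#  b6=1 t=0,i=4
  ..#.#|.  b5=0 t=0,i=8
  ..#..|#  b4=1 t=1,i=9
  ...##|.  b3=0 t=0,i=3
  ...#.|#  b2=1 t=1,i=8
  ....#|#  b1=1 t=0,i=2
  .....|.  b0=0 t=0,i=0
  bits 11010001100100111100101011010110 = 3516123862

3516123862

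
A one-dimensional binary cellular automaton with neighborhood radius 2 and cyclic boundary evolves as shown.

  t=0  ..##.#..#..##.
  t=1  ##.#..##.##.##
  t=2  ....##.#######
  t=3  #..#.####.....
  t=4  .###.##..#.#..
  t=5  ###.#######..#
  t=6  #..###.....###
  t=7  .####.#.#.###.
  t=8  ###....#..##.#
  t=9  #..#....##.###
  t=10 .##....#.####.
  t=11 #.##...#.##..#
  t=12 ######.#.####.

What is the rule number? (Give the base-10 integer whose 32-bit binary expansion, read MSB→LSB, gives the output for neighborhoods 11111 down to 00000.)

198112937

  [31] ##### => .  t=2,i=9
  [30] ####. => .  t=1,i=0
  [29] ###.# => .  t=1,i=1
  [28] ###.. => .  t=2,i=13
  [27] ##.## => #  t=1,i=8
  [26] ##.#. => .  t=0,i=4
  [25] ##..# => #  t=4,i=7
  [24] ##... => #  t=0,i=13
  [23] #.### => #  t=1,i=12
  [22] #.##. => #  t=1,i=9
  [21] #.#.# => .  t=7,i=6
  [20] #.#.. => .  t=0,i=5
  [19] #..## => #  t=0,i=10
  [18] #..#. => #  t=0,i=7
  [17] #...# => #  t=0,i=0
  [16] #.... => .  t=2,i=1
  [15] .#### => #  t=1,i=13
  [14] .###. => #  t=4,i=2
  [13] .##.# => #  t=0,i=3
  [12] .##.. => #  t=0,i=12
  [11] .#.## => .  t=3,i=4
  [10] .#.#. => #  t=4,i=10
  [9] .#..# => #  t=0,i=6
  [8] .#... => .  t=4,i=12
  [7] ..### => #  t=4,i=1
  [6] ..##. => .  t=0,i=2
  [5] ..#.# => #  t=3,i=3
  [4] ..#.. => .  t=0,i=8
  [3] ...## => #  t=0,i=1
  [2] ...#. => .  t=3,i=13
  [1] ....# => .  t=2,i=2
  [0] ..... => #  t=3,i=11
  bits 00001011110011101111011010101001 = 198112937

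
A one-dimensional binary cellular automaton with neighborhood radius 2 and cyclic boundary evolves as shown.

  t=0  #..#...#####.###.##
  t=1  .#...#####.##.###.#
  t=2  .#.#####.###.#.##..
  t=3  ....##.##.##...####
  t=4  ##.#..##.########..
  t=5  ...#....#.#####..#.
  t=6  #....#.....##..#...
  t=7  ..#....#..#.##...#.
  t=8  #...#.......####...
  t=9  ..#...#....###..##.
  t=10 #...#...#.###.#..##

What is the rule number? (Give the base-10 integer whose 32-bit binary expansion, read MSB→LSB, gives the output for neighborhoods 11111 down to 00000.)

2874396808

  [31] ##### => #  t=0,i=9
  [30] ####. => .  t=0,i=10
  [29] ###.# => #  t=0,i=11
  [28] ###.. => .  t=0,i=0
  [27] ##.## => #  t=0,i=12
  [26] ##.#. => .  t=1,i=17
  [25] ##..# => #  t=0,i=1
  [24] ##... => #  t=2,i=17
  [23] #.### => .  t=0,i=13
  [22] #.##. => #  t=1,i=11
  [21] #.#.# => .  t=1,i=18
  [20] #.#.. => #  t=1,i=1
  [19] #..## => .  t=4,i=5
  [18] #..#. => .  t=0,i=2
  [17] #...# => #  t=0,i=5
  [16] #.... => #  t=3,i=1
  [15] .#### => #  t=0,i=8
  [14] .###. => #  t=0,i=14
  [13] .##.# => .  t=1,i=12
  [12] .##.. => #  t=2,i=16
  [11] .#.## => .  t=2,i=2
  [10] .#.#. => .  t=1,i=0
  [9] .#..# => .  t=4,i=4
  [8] .#... => .  t=0,i=4
  [7] ..### => #  t=0,i=7
  [6] ..##. => .  t=3,i=4
  [5] ..#.# => .  t=2,i=1
  [4] ..#.. => .  t=0,i=3
  [3] ...## => #  t=0,i=6
  [2] ...#. => .  t=2,i=0
  [1] ....# => .  t=3,i=2
  [0] ..... => .  t=6,i=8
  bits 10101011010100111101000010001000 = 2874396808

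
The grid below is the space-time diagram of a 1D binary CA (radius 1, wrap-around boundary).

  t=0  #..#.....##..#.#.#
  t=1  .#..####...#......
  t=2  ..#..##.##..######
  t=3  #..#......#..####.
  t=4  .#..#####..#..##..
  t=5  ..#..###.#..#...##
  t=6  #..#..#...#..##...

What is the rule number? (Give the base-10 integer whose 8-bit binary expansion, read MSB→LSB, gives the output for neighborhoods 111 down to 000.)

  ### -> #   bit 7 = 1  t=1,i=5
  ##. -> .   bit 6 = 0  t=0,i=0
  #.# -> .   bit 5 = 0  t=0,i=14
  #.. -> #   bit 4 = 1  t=0,i=1
  .## -> .   bit 3 = 0  t=0,i=9
  .#. -> .   bit 2 = 0  t=0,i=3
  ..# -> .   bit 1 = 0  t=0,i=2
  ... -> #   bit 0 = 1  t=0,i=5
  bits 10010001 = 145

145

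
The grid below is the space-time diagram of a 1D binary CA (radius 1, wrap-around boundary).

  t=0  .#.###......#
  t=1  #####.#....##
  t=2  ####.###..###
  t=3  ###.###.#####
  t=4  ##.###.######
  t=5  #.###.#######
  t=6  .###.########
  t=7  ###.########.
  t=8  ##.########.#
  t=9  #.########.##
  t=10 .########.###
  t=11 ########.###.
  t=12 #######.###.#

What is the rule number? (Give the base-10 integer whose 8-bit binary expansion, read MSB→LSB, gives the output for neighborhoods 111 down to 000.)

190

  nb ###: next=#  (t=0,i=4, bit7=1)
  nb ##.: next=.  (t=0,i=5, bit6=0)
  nb #.#: next=#  (t=0,i=0, bit5=1)
  nb #..: next=#  (t=0,i=6, bit4=1)
  nb .##: next=#  (t=0,i=3, bit3=1)
  nb .#.: next=#  (t=0,i=1, bit2=1)
  nb ..#: next=#  (t=0,i=11, bit1=1)
  nb ...: next=.  (t=0,i=7, bit0=0)
  bits 10111110 = 190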